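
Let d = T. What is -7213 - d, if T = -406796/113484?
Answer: -204538324/28371 ≈ -7209.4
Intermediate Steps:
T = -101699/28371 (T = -406796*1/113484 = -101699/28371 ≈ -3.5846)
d = -101699/28371 ≈ -3.5846
-7213 - d = -7213 - 1*(-101699/28371) = -7213 + 101699/28371 = -204538324/28371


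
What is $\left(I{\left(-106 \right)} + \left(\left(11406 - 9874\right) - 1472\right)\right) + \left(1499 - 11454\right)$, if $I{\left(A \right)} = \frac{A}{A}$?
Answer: $-9894$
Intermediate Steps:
$I{\left(A \right)} = 1$
$\left(I{\left(-106 \right)} + \left(\left(11406 - 9874\right) - 1472\right)\right) + \left(1499 - 11454\right) = \left(1 + \left(\left(11406 - 9874\right) - 1472\right)\right) + \left(1499 - 11454\right) = \left(1 + \left(1532 - 1472\right)\right) + \left(1499 - 11454\right) = \left(1 + 60\right) - 9955 = 61 - 9955 = -9894$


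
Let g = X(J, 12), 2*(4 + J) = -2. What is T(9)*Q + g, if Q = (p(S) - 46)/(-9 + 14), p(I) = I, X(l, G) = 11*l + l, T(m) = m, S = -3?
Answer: -741/5 ≈ -148.20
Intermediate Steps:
J = -5 (J = -4 + (1/2)*(-2) = -4 - 1 = -5)
X(l, G) = 12*l
Q = -49/5 (Q = (-3 - 46)/(-9 + 14) = -49/5 ≈ -9.8000)
g = -60 (g = 12*(-5) = -60)
T(9)*Q + g = 9*(-49/5) - 60 = -441/5 - 60 = -741/5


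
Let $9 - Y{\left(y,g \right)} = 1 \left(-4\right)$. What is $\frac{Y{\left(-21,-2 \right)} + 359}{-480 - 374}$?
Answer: $- \frac{186}{427} \approx -0.4356$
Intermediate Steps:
$Y{\left(y,g \right)} = 13$ ($Y{\left(y,g \right)} = 9 - 1 \left(-4\right) = 9 - -4 = 9 + 4 = 13$)
$\frac{Y{\left(-21,-2 \right)} + 359}{-480 - 374} = \frac{13 + 359}{-480 - 374} = \frac{372}{-854} = 372 \left(- \frac{1}{854}\right) = - \frac{186}{427}$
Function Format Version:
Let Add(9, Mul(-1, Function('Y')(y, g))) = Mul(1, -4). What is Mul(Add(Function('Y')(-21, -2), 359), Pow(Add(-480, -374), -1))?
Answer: Rational(-186, 427) ≈ -0.43560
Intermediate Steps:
Function('Y')(y, g) = 13 (Function('Y')(y, g) = Add(9, Mul(-1, Mul(1, -4))) = Add(9, Mul(-1, -4)) = Add(9, 4) = 13)
Mul(Add(Function('Y')(-21, -2), 359), Pow(Add(-480, -374), -1)) = Mul(Add(13, 359), Pow(Add(-480, -374), -1)) = Mul(372, Pow(-854, -1)) = Mul(372, Rational(-1, 854)) = Rational(-186, 427)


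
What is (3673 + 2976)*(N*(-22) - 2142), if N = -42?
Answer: -8098482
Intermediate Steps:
(3673 + 2976)*(N*(-22) - 2142) = (3673 + 2976)*(-42*(-22) - 2142) = 6649*(924 - 2142) = 6649*(-1218) = -8098482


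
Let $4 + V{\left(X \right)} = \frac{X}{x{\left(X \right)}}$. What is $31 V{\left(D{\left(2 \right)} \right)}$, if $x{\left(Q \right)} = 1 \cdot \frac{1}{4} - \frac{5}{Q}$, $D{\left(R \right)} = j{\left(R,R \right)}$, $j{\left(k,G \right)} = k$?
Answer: $- \frac{1364}{9} \approx -151.56$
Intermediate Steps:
$D{\left(R \right)} = R$
$x{\left(Q \right)} = \frac{1}{4} - \frac{5}{Q}$ ($x{\left(Q \right)} = 1 \cdot \frac{1}{4} - \frac{5}{Q} = \frac{1}{4} - \frac{5}{Q}$)
$V{\left(X \right)} = -4 + \frac{4 X^{2}}{-20 + X}$ ($V{\left(X \right)} = -4 + \frac{X}{\frac{1}{4} \frac{1}{X} \left(-20 + X\right)} = -4 + X \frac{4 X}{-20 + X} = -4 + \frac{4 X^{2}}{-20 + X}$)
$31 V{\left(D{\left(2 \right)} \right)} = 31 \frac{4 \left(20 + 2^{2} - 2\right)}{-20 + 2} = 31 \frac{4 \left(20 + 4 - 2\right)}{-18} = 31 \cdot 4 \left(- \frac{1}{18}\right) 22 = 31 \left(- \frac{44}{9}\right) = - \frac{1364}{9}$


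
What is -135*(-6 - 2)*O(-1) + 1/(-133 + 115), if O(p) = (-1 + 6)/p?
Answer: -97201/18 ≈ -5400.1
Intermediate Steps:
O(p) = 5/p
-135*(-6 - 2)*O(-1) + 1/(-133 + 115) = -135*(-6 - 2)*5/(-1) + 1/(-133 + 115) = -(-1080)*5*(-1) + 1/(-18) = -(-1080)*(-5) - 1/18 = -135*40 - 1/18 = -5400 - 1/18 = -97201/18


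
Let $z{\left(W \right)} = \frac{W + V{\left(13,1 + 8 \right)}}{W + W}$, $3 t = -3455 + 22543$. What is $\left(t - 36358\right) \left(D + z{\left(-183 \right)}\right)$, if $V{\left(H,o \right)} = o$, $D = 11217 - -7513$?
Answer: $- \frac{34271438058}{61} \approx -5.6183 \cdot 10^{8}$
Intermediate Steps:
$D = 18730$ ($D = 11217 + 7513 = 18730$)
$t = \frac{19088}{3}$ ($t = \frac{-3455 + 22543}{3} = \frac{1}{3} \cdot 19088 = \frac{19088}{3} \approx 6362.7$)
$z{\left(W \right)} = \frac{9 + W}{2 W}$ ($z{\left(W \right)} = \frac{W + \left(1 + 8\right)}{W + W} = \frac{W + 9}{2 W} = \left(9 + W\right) \frac{1}{2 W} = \frac{9 + W}{2 W}$)
$\left(t - 36358\right) \left(D + z{\left(-183 \right)}\right) = \left(\frac{19088}{3} - 36358\right) \left(18730 + \frac{9 - 183}{2 \left(-183\right)}\right) = - \frac{89986 \left(18730 + \frac{1}{2} \left(- \frac{1}{183}\right) \left(-174\right)\right)}{3} = - \frac{89986 \left(18730 + \frac{29}{61}\right)}{3} = \left(- \frac{89986}{3}\right) \frac{1142559}{61} = - \frac{34271438058}{61}$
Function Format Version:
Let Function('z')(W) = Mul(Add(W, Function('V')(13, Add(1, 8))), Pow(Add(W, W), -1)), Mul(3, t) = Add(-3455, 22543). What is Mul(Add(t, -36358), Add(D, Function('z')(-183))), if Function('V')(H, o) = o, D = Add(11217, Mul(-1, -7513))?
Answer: Rational(-34271438058, 61) ≈ -5.6183e+8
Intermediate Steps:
D = 18730 (D = Add(11217, 7513) = 18730)
t = Rational(19088, 3) (t = Mul(Rational(1, 3), Add(-3455, 22543)) = Mul(Rational(1, 3), 19088) = Rational(19088, 3) ≈ 6362.7)
Function('z')(W) = Mul(Rational(1, 2), Pow(W, -1), Add(9, W)) (Function('z')(W) = Mul(Add(W, Add(1, 8)), Pow(Add(W, W), -1)) = Mul(Add(W, 9), Pow(Mul(2, W), -1)) = Mul(Add(9, W), Mul(Rational(1, 2), Pow(W, -1))) = Mul(Rational(1, 2), Pow(W, -1), Add(9, W)))
Mul(Add(t, -36358), Add(D, Function('z')(-183))) = Mul(Add(Rational(19088, 3), -36358), Add(18730, Mul(Rational(1, 2), Pow(-183, -1), Add(9, -183)))) = Mul(Rational(-89986, 3), Add(18730, Mul(Rational(1, 2), Rational(-1, 183), -174))) = Mul(Rational(-89986, 3), Add(18730, Rational(29, 61))) = Mul(Rational(-89986, 3), Rational(1142559, 61)) = Rational(-34271438058, 61)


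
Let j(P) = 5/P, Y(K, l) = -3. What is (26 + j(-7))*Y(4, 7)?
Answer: -531/7 ≈ -75.857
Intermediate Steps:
(26 + j(-7))*Y(4, 7) = (26 + 5/(-7))*(-3) = (26 + 5*(-⅐))*(-3) = (26 - 5/7)*(-3) = (177/7)*(-3) = -531/7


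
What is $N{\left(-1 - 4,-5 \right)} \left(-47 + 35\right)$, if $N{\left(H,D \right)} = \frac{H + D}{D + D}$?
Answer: $-12$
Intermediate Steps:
$N{\left(H,D \right)} = \frac{D + H}{2 D}$
$N{\left(-1 - 4,-5 \right)} \left(-47 + 35\right) = \frac{-5 - 5}{2 \left(-5\right)} \left(-47 + 35\right) = \frac{1}{2} \left(- \frac{1}{5}\right) \left(-5 - 5\right) \left(-12\right) = \frac{1}{2} \left(- \frac{1}{5}\right) \left(-10\right) \left(-12\right) = 1 \left(-12\right) = -12$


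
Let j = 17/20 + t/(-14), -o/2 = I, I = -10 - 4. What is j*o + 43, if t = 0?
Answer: 334/5 ≈ 66.800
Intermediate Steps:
I = -14
o = 28 (o = -2*(-14) = 28)
j = 17/20 (j = 17/20 + 0/(-14) = 17*(1/20) + 0*(-1/14) = 17/20 + 0 = 17/20 ≈ 0.85000)
j*o + 43 = (17/20)*28 + 43 = 119/5 + 43 = 334/5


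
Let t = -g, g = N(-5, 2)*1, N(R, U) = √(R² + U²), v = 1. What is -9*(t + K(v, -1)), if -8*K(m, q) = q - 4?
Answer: -45/8 + 9*√29 ≈ 42.841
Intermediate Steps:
K(m, q) = ½ - q/8 (K(m, q) = -(q - 4)/8 = -(-4 + q)/8 = ½ - q/8)
g = √29 (g = √((-5)² + 2²)*1 = √(25 + 4)*1 = √29*1 = √29 ≈ 5.3852)
t = -√29 ≈ -5.3852
-9*(t + K(v, -1)) = -9*(-√29 + (½ - ⅛*(-1))) = -9*(-√29 + (½ + ⅛)) = -9*(-√29 + 5/8) = -9*(5/8 - √29) = -45/8 + 9*√29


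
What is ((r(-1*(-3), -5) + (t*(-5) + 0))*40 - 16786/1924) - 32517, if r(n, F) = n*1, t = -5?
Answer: -30212307/962 ≈ -31406.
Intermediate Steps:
r(n, F) = n
((r(-1*(-3), -5) + (t*(-5) + 0))*40 - 16786/1924) - 32517 = ((-1*(-3) + (-5*(-5) + 0))*40 - 16786/1924) - 32517 = ((3 + (25 + 0))*40 - 16786*1/1924) - 32517 = ((3 + 25)*40 - 8393/962) - 32517 = (28*40 - 8393/962) - 32517 = (1120 - 8393/962) - 32517 = 1069047/962 - 32517 = -30212307/962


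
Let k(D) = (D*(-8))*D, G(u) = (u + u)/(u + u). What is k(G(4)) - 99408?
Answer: -99416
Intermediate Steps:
G(u) = 1 (G(u) = (2*u)/((2*u)) = (2*u)*(1/(2*u)) = 1)
k(D) = -8*D² (k(D) = (-8*D)*D = -8*D²)
k(G(4)) - 99408 = -8*1² - 99408 = -8*1 - 99408 = -8 - 99408 = -99416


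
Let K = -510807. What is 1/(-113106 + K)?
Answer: -1/623913 ≈ -1.6028e-6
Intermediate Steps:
1/(-113106 + K) = 1/(-113106 - 510807) = 1/(-623913) = -1/623913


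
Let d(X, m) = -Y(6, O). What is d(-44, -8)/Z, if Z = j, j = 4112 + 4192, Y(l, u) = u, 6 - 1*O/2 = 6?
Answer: 0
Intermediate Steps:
O = 0 (O = 12 - 2*6 = 12 - 12 = 0)
j = 8304
Z = 8304
d(X, m) = 0 (d(X, m) = -1*0 = 0)
d(-44, -8)/Z = 0/8304 = 0*(1/8304) = 0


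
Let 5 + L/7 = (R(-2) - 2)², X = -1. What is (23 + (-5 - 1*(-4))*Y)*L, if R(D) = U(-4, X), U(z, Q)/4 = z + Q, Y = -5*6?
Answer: 177709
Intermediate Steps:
Y = -30
U(z, Q) = 4*Q + 4*z (U(z, Q) = 4*(z + Q) = 4*(Q + z) = 4*Q + 4*z)
R(D) = -20 (R(D) = 4*(-1) + 4*(-4) = -4 - 16 = -20)
L = 3353 (L = -35 + 7*(-20 - 2)² = -35 + 7*(-22)² = -35 + 7*484 = -35 + 3388 = 3353)
(23 + (-5 - 1*(-4))*Y)*L = (23 + (-5 - 1*(-4))*(-30))*3353 = (23 + (-5 + 4)*(-30))*3353 = (23 - 1*(-30))*3353 = (23 + 30)*3353 = 53*3353 = 177709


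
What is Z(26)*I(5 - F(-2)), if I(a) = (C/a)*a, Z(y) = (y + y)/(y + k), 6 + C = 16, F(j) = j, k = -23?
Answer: 520/3 ≈ 173.33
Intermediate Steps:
C = 10 (C = -6 + 16 = 10)
Z(y) = 2*y/(-23 + y) (Z(y) = (y + y)/(y - 23) = (2*y)/(-23 + y) = 2*y/(-23 + y))
I(a) = 10 (I(a) = (10/a)*a = 10)
Z(26)*I(5 - F(-2)) = (2*26/(-23 + 26))*10 = (2*26/3)*10 = (2*26*(⅓))*10 = (52/3)*10 = 520/3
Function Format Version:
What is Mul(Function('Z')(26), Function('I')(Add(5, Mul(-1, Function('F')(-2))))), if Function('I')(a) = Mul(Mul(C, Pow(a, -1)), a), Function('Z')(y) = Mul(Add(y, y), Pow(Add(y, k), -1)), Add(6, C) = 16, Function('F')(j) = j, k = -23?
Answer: Rational(520, 3) ≈ 173.33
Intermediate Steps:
C = 10 (C = Add(-6, 16) = 10)
Function('Z')(y) = Mul(2, y, Pow(Add(-23, y), -1)) (Function('Z')(y) = Mul(Add(y, y), Pow(Add(y, -23), -1)) = Mul(Mul(2, y), Pow(Add(-23, y), -1)) = Mul(2, y, Pow(Add(-23, y), -1)))
Function('I')(a) = 10 (Function('I')(a) = Mul(Mul(10, Pow(a, -1)), a) = 10)
Mul(Function('Z')(26), Function('I')(Add(5, Mul(-1, Function('F')(-2))))) = Mul(Mul(2, 26, Pow(Add(-23, 26), -1)), 10) = Mul(Mul(2, 26, Pow(3, -1)), 10) = Mul(Mul(2, 26, Rational(1, 3)), 10) = Mul(Rational(52, 3), 10) = Rational(520, 3)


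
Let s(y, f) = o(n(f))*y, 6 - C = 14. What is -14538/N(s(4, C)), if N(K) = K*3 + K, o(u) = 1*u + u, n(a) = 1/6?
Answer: -21807/8 ≈ -2725.9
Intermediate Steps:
C = -8 (C = 6 - 1*14 = 6 - 14 = -8)
n(a) = 1/6
o(u) = 2*u (o(u) = u + u = 2*u)
s(y, f) = y/3 (s(y, f) = (2*(1/6))*y = y/3)
N(K) = 4*K (N(K) = 3*K + K = 4*K)
-14538/N(s(4, C)) = -14538/(4*((1/3)*4)) = -14538/(4*(4/3)) = -14538/16/3 = -14538*3/16 = -21807/8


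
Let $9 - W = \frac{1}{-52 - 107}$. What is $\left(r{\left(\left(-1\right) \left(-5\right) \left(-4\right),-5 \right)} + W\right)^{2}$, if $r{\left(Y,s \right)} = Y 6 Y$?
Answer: $\frac{146713513024}{25281} \approx 5.8033 \cdot 10^{6}$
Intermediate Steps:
$r{\left(Y,s \right)} = 6 Y^{2}$ ($r{\left(Y,s \right)} = 6 Y Y = 6 Y^{2}$)
$W = \frac{1432}{159}$ ($W = 9 - \frac{1}{-52 - 107} = 9 - \frac{1}{-159} = 9 - - \frac{1}{159} = 9 + \frac{1}{159} = \frac{1432}{159} \approx 9.0063$)
$\left(r{\left(\left(-1\right) \left(-5\right) \left(-4\right),-5 \right)} + W\right)^{2} = \left(6 \left(\left(-1\right) \left(-5\right) \left(-4\right)\right)^{2} + \frac{1432}{159}\right)^{2} = \left(6 \left(5 \left(-4\right)\right)^{2} + \frac{1432}{159}\right)^{2} = \left(6 \left(-20\right)^{2} + \frac{1432}{159}\right)^{2} = \left(6 \cdot 400 + \frac{1432}{159}\right)^{2} = \left(2400 + \frac{1432}{159}\right)^{2} = \left(\frac{383032}{159}\right)^{2} = \frac{146713513024}{25281}$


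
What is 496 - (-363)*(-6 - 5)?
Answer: -3497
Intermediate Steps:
496 - (-363)*(-6 - 5) = 496 - (-363)*(-11) = 496 - 363*11 = 496 - 3993 = -3497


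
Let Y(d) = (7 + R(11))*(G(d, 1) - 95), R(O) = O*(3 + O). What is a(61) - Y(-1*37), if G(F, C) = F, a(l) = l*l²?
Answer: 248233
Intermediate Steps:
a(l) = l³
Y(d) = -15295 + 161*d (Y(d) = (7 + 11*(3 + 11))*(d - 95) = (7 + 11*14)*(-95 + d) = (7 + 154)*(-95 + d) = 161*(-95 + d) = -15295 + 161*d)
a(61) - Y(-1*37) = 61³ - (-15295 + 161*(-1*37)) = 226981 - (-15295 + 161*(-37)) = 226981 - (-15295 - 5957) = 226981 - 1*(-21252) = 226981 + 21252 = 248233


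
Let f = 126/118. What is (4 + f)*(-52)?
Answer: -15548/59 ≈ -263.53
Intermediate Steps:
f = 63/59 (f = 126*(1/118) = 63/59 ≈ 1.0678)
(4 + f)*(-52) = (4 + 63/59)*(-52) = (299/59)*(-52) = -15548/59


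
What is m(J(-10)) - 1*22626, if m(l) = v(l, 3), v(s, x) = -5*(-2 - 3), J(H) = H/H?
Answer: -22601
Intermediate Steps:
J(H) = 1
v(s, x) = 25 (v(s, x) = -5*(-5) = 25)
m(l) = 25
m(J(-10)) - 1*22626 = 25 - 1*22626 = 25 - 22626 = -22601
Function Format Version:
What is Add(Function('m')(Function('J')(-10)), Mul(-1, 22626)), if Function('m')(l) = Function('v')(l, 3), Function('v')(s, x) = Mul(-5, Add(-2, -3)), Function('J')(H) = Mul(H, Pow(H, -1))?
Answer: -22601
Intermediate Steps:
Function('J')(H) = 1
Function('v')(s, x) = 25 (Function('v')(s, x) = Mul(-5, -5) = 25)
Function('m')(l) = 25
Add(Function('m')(Function('J')(-10)), Mul(-1, 22626)) = Add(25, Mul(-1, 22626)) = Add(25, -22626) = -22601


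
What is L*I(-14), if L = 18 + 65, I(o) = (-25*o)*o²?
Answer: 5693800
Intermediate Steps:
I(o) = -25*o³
L = 83
L*I(-14) = 83*(-25*(-14)³) = 83*(-25*(-2744)) = 83*68600 = 5693800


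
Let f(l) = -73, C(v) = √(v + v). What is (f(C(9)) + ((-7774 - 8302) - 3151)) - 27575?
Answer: -46875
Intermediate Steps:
C(v) = √2*√v (C(v) = √(2*v) = √2*√v)
(f(C(9)) + ((-7774 - 8302) - 3151)) - 27575 = (-73 + ((-7774 - 8302) - 3151)) - 27575 = (-73 + (-16076 - 3151)) - 27575 = (-73 - 19227) - 27575 = -19300 - 27575 = -46875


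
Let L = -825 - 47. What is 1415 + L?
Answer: 543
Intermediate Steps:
L = -872
1415 + L = 1415 - 872 = 543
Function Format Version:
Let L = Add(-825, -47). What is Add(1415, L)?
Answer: 543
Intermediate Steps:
L = -872
Add(1415, L) = Add(1415, -872) = 543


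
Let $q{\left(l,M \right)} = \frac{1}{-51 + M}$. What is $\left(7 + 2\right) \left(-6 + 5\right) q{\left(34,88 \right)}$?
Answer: $- \frac{9}{37} \approx -0.24324$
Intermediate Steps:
$\left(7 + 2\right) \left(-6 + 5\right) q{\left(34,88 \right)} = \frac{\left(7 + 2\right) \left(-6 + 5\right)}{-51 + 88} = \frac{9 \left(-1\right)}{37} = \left(-9\right) \frac{1}{37} = - \frac{9}{37}$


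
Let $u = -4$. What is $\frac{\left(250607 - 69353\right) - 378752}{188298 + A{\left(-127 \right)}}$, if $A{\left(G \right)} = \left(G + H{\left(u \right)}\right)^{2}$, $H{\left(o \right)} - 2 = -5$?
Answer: $- \frac{14107}{14657} \approx -0.96247$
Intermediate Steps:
$H{\left(o \right)} = -3$ ($H{\left(o \right)} = 2 - 5 = -3$)
$A{\left(G \right)} = \left(-3 + G\right)^{2}$ ($A{\left(G \right)} = \left(G - 3\right)^{2} = \left(-3 + G\right)^{2}$)
$\frac{\left(250607 - 69353\right) - 378752}{188298 + A{\left(-127 \right)}} = \frac{\left(250607 - 69353\right) - 378752}{188298 + \left(-3 - 127\right)^{2}} = \frac{\left(250607 - 69353\right) - 378752}{188298 + \left(-130\right)^{2}} = \frac{181254 - 378752}{188298 + 16900} = - \frac{197498}{205198} = \left(-197498\right) \frac{1}{205198} = - \frac{14107}{14657}$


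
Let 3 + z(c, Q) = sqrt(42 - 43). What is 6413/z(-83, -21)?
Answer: -19239/10 - 6413*I/10 ≈ -1923.9 - 641.3*I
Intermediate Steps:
z(c, Q) = -3 + I (z(c, Q) = -3 + sqrt(42 - 43) = -3 + sqrt(-1) = -3 + I)
6413/z(-83, -21) = 6413/(-3 + I) = 6413*((-3 - I)/10) = 6413*(-3 - I)/10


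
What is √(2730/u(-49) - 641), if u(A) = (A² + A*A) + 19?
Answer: 3*I*√183765271/1607 ≈ 25.307*I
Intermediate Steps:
u(A) = 19 + 2*A² (u(A) = (A² + A²) + 19 = 2*A² + 19 = 19 + 2*A²)
√(2730/u(-49) - 641) = √(2730/(19 + 2*(-49)²) - 641) = √(2730/(19 + 2*2401) - 641) = √(2730/(19 + 4802) - 641) = √(2730/4821 - 641) = √(2730*(1/4821) - 641) = √(910/1607 - 641) = √(-1029177/1607) = 3*I*√183765271/1607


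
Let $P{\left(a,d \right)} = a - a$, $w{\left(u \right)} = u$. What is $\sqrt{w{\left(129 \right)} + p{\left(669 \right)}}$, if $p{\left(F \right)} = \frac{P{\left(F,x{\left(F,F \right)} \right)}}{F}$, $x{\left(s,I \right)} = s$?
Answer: $\sqrt{129} \approx 11.358$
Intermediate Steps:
$P{\left(a,d \right)} = 0$
$p{\left(F \right)} = 0$ ($p{\left(F \right)} = \frac{0}{F} = 0$)
$\sqrt{w{\left(129 \right)} + p{\left(669 \right)}} = \sqrt{129 + 0} = \sqrt{129}$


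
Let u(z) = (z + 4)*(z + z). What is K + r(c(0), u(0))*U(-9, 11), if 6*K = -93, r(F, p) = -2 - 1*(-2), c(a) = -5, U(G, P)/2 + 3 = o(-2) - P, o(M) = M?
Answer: -31/2 ≈ -15.500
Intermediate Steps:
U(G, P) = -10 - 2*P (U(G, P) = -6 + 2*(-2 - P) = -6 + (-4 - 2*P) = -10 - 2*P)
u(z) = 2*z*(4 + z) (u(z) = (4 + z)*(2*z) = 2*z*(4 + z))
r(F, p) = 0 (r(F, p) = -2 + 2 = 0)
K = -31/2 (K = (⅙)*(-93) = -31/2 ≈ -15.500)
K + r(c(0), u(0))*U(-9, 11) = -31/2 + 0*(-10 - 2*11) = -31/2 + 0*(-10 - 22) = -31/2 + 0*(-32) = -31/2 + 0 = -31/2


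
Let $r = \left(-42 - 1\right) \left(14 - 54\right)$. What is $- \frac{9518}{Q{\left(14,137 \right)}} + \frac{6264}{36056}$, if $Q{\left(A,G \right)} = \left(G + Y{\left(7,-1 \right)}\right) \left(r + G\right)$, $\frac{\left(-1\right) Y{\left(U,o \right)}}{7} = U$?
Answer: $\frac{42528551}{368257956} \approx 0.11549$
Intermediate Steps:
$r = 1720$ ($r = \left(-43\right) \left(-40\right) = 1720$)
$Y{\left(U,o \right)} = - 7 U$
$Q{\left(A,G \right)} = \left(-49 + G\right) \left(1720 + G\right)$ ($Q{\left(A,G \right)} = \left(G - 49\right) \left(1720 + G\right) = \left(-49 + G\right) \left(1720 + G\right)$)
$- \frac{9518}{Q{\left(14,137 \right)}} + \frac{6264}{36056} = - \frac{9518}{-84280 + 137^{2} + 1671 \cdot 137} + \frac{6264}{36056} = - \frac{9518}{-84280 + 18769 + 228927} + 6264 \cdot \frac{1}{36056} = - \frac{9518}{163416} + \frac{783}{4507} = \left(-9518\right) \frac{1}{163416} + \frac{783}{4507} = - \frac{4759}{81708} + \frac{783}{4507} = \frac{42528551}{368257956}$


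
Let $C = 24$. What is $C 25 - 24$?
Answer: $576$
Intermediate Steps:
$C 25 - 24 = 24 \cdot 25 - 24 = 600 - 24 = 576$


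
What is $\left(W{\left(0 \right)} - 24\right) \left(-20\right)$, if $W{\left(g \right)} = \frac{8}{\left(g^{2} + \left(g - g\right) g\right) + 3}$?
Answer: $\frac{1280}{3} \approx 426.67$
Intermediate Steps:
$W{\left(g \right)} = \frac{8}{3 + g^{2}}$ ($W{\left(g \right)} = \frac{8}{\left(g^{2} + 0 g\right) + 3} = \frac{8}{\left(g^{2} + 0\right) + 3} = \frac{8}{g^{2} + 3} = \frac{8}{3 + g^{2}}$)
$\left(W{\left(0 \right)} - 24\right) \left(-20\right) = \left(\frac{8}{3 + 0^{2}} - 24\right) \left(-20\right) = \left(\frac{8}{3 + 0} - 24\right) \left(-20\right) = \left(\frac{8}{3} - 24\right) \left(-20\right) = \left(- \frac{64}{3}\right) \left(-20\right) = \frac{1280}{3}$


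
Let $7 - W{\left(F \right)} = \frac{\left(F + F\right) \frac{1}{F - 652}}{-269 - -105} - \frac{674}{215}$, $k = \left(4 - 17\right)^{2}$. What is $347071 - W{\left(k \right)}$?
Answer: $\frac{2955323950451}{8515290} \approx 3.4706 \cdot 10^{5}$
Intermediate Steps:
$k = 169$ ($k = \left(-13\right)^{2} = 169$)
$W{\left(F \right)} = \frac{2179}{215} + \frac{F}{82 \left(-652 + F\right)}$ ($W{\left(F \right)} = 7 - \left(\frac{\left(F + F\right) \frac{1}{F - 652}}{-269 - -105} - \frac{674}{215}\right) = 7 - \left(\frac{2 F \frac{1}{-652 + F}}{-269 + 105} - \frac{674}{215}\right) = 7 - \left(\frac{2 F \frac{1}{-652 + F}}{-164} - \frac{674}{215}\right) = 7 - \left(\frac{2 F}{-652 + F} \left(- \frac{1}{164}\right) - \frac{674}{215}\right) = 7 - \left(- \frac{F}{82 \left(-652 + F\right)} - \frac{674}{215}\right) = 7 - \left(- \frac{674}{215} - \frac{F}{82 \left(-652 + F\right)}\right) = 7 + \left(\frac{674}{215} + \frac{F}{82 \left(-652 + F\right)}\right) = \frac{2179}{215} + \frac{F}{82 \left(-652 + F\right)}$)
$347071 - W{\left(k \right)} = 347071 - \frac{-116498056 + 178893 \cdot 169}{17630 \left(-652 + 169\right)} = 347071 - \frac{-116498056 + 30232917}{17630 \left(-483\right)} = 347071 - \frac{1}{17630} \left(- \frac{1}{483}\right) \left(-86265139\right) = 347071 - \frac{86265139}{8515290} = \frac{2955323950451}{8515290}$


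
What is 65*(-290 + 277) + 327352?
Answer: 326507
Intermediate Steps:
65*(-290 + 277) + 327352 = 65*(-13) + 327352 = -845 + 327352 = 326507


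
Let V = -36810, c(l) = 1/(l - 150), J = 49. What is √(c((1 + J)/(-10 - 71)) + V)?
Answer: 3*I*√6087557098/1220 ≈ 191.86*I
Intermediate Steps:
c(l) = 1/(-150 + l)
√(c((1 + J)/(-10 - 71)) + V) = √(1/(-150 + (1 + 49)/(-10 - 71)) - 36810) = √(1/(-150 + 50/(-81)) - 36810) = √(1/(-150 + 50*(-1/81)) - 36810) = √(1/(-150 - 50/81) - 36810) = √(1/(-12200/81) - 36810) = √(-81/12200 - 36810) = √(-449082081/12200) = 3*I*√6087557098/1220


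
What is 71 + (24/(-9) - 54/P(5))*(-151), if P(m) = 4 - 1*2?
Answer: 13652/3 ≈ 4550.7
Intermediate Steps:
P(m) = 2 (P(m) = 4 - 2 = 2)
71 + (24/(-9) - 54/P(5))*(-151) = 71 + (24/(-9) - 54/2)*(-151) = 71 + (24*(-⅑) - 54*½)*(-151) = 71 + (-8/3 - 27)*(-151) = 71 - 89/3*(-151) = 71 + 13439/3 = 13652/3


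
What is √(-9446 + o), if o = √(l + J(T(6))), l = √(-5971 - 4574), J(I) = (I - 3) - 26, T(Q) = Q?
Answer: √(-9446 + √(-23 + I*√10545)) ≈ 0.0412 + 97.158*I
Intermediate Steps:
J(I) = -29 + I (J(I) = (-3 + I) - 26 = -29 + I)
l = I*√10545 (l = √(-10545) = I*√10545 ≈ 102.69*I)
o = √(-23 + I*√10545) (o = √(I*√10545 + (-29 + 6)) = √(I*√10545 - 23) = √(-23 + I*√10545) ≈ 6.4122 + 8.0073*I)
√(-9446 + o) = √(-9446 + √(-23 + I*√10545))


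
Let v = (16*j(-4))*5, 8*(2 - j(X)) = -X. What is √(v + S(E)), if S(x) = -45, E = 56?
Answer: 5*√3 ≈ 8.6602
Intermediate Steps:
j(X) = 2 + X/8 (j(X) = 2 - (-1)*X/8 = 2 + X/8)
v = 120 (v = (16*(2 + (⅛)*(-4)))*5 = (16*(2 - ½))*5 = (16*(3/2))*5 = 24*5 = 120)
√(v + S(E)) = √(120 - 45) = √75 = 5*√3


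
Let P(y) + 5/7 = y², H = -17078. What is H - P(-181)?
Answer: -348868/7 ≈ -49838.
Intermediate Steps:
P(y) = -5/7 + y²
H - P(-181) = -17078 - (-5/7 + (-181)²) = -17078 - (-5/7 + 32761) = -17078 - 1*229322/7 = -17078 - 229322/7 = -348868/7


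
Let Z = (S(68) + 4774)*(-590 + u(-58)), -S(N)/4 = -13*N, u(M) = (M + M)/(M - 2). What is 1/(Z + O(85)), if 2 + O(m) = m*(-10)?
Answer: -1/4887686 ≈ -2.0460e-7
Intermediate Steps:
u(M) = 2*M/(-2 + M) (u(M) = (2*M)/(-2 + M) = 2*M/(-2 + M))
S(N) = 52*N (S(N) = -(-52)*N = 52*N)
O(m) = -2 - 10*m (O(m) = -2 + m*(-10) = -2 - 10*m)
Z = -4886834 (Z = (52*68 + 4774)*(-590 + 2*(-58)/(-2 - 58)) = (3536 + 4774)*(-590 + 2*(-58)/(-60)) = 8310*(-590 + 2*(-58)*(-1/60)) = 8310*(-590 + 29/15) = 8310*(-8821/15) = -4886834)
1/(Z + O(85)) = 1/(-4886834 + (-2 - 10*85)) = 1/(-4886834 + (-2 - 850)) = 1/(-4886834 - 852) = 1/(-4887686) = -1/4887686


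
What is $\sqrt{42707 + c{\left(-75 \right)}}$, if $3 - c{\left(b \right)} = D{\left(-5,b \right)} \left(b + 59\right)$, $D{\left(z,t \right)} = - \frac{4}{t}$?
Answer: $\frac{\sqrt{9609942}}{15} \approx 206.67$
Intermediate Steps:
$c{\left(b \right)} = 3 + \frac{4 \left(59 + b\right)}{b}$ ($c{\left(b \right)} = 3 - - \frac{4}{b} \left(b + 59\right) = 3 - - \frac{4}{b} \left(59 + b\right) = 3 - - \frac{4 \left(59 + b\right)}{b} = 3 + \frac{4 \left(59 + b\right)}{b}$)
$\sqrt{42707 + c{\left(-75 \right)}} = \sqrt{42707 + \left(7 + \frac{236}{-75}\right)} = \sqrt{42707 + \left(7 + 236 \left(- \frac{1}{75}\right)\right)} = \sqrt{42707 + \left(7 - \frac{236}{75}\right)} = \sqrt{42707 + \frac{289}{75}} = \sqrt{\frac{3203314}{75}} = \frac{\sqrt{9609942}}{15}$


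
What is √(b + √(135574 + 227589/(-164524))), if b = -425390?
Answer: √(-2878629717991160 + 82262*√917424865010497)/82262 ≈ 651.94*I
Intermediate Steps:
√(b + √(135574 + 227589/(-164524))) = √(-425390 + √(135574 + 227589/(-164524))) = √(-425390 + √(135574 + 227589*(-1/164524))) = √(-425390 + √(135574 - 227589/164524)) = √(-425390 + √(22304949187/164524)) = √(-425390 + √917424865010497/82262)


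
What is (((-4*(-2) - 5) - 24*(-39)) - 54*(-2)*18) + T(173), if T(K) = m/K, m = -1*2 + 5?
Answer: 498762/173 ≈ 2883.0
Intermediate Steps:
m = 3 (m = -2 + 5 = 3)
T(K) = 3/K
(((-4*(-2) - 5) - 24*(-39)) - 54*(-2)*18) + T(173) = (((-4*(-2) - 5) - 24*(-39)) - 54*(-2)*18) + 3/173 = (((8 - 5) + 936) + 108*18) + 3*(1/173) = ((3 + 936) + 1944) + 3/173 = (939 + 1944) + 3/173 = 2883 + 3/173 = 498762/173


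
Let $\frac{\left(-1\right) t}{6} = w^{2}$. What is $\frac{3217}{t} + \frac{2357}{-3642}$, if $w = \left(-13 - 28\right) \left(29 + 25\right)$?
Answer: $- \frac{11555485891}{17852341032} \approx -0.64728$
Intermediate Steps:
$w = -2214$ ($w = \left(-41\right) 54 = -2214$)
$t = -29410776$ ($t = - 6 \left(-2214\right)^{2} = \left(-6\right) 4901796 = -29410776$)
$\frac{3217}{t} + \frac{2357}{-3642} = \frac{3217}{-29410776} + \frac{2357}{-3642} = 3217 \left(- \frac{1}{29410776}\right) + 2357 \left(- \frac{1}{3642}\right) = - \frac{3217}{29410776} - \frac{2357}{3642} = - \frac{11555485891}{17852341032}$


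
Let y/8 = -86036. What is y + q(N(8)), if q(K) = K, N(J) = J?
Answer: -688280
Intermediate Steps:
y = -688288 (y = 8*(-86036) = -688288)
y + q(N(8)) = -688288 + 8 = -688280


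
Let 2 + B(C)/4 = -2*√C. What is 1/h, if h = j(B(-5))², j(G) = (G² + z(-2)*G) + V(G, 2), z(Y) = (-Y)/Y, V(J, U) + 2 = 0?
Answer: I/(20*(-1499*I + 3400*√5)) ≈ -1.2482e-6 + 6.3306e-6*I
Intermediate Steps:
V(J, U) = -2 (V(J, U) = -2 + 0 = -2)
B(C) = -8 - 8*√C (B(C) = -8 + 4*(-2*√C) = -8 - 8*√C)
z(Y) = -1
j(G) = -2 + G² - G (j(G) = (G² - G) - 2 = -2 + G² - G)
h = (6 + (-8 - 8*I*√5)² + 8*I*√5)² (h = (-2 + (-8 - 8*I*√5)² - (-8 - 8*I*√5))² = (-2 + (-8 - 8*I*√5)² + (8 + 8*I*√5))² = (6 + (-8 - 8*I*√5)² + 8*I*√5)² ≈ -29980.0 - 1.5205e+5*I)
1/h = 1/(-29980 - 68000*I*√5)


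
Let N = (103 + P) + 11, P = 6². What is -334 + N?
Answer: -184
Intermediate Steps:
P = 36
N = 150 (N = (103 + 36) + 11 = 139 + 11 = 150)
-334 + N = -334 + 150 = -184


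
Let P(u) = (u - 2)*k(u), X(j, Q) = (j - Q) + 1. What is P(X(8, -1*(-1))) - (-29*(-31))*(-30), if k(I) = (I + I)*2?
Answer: 27162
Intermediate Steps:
X(j, Q) = 1 + j - Q
k(I) = 4*I (k(I) = (2*I)*2 = 4*I)
P(u) = 4*u*(-2 + u) (P(u) = (u - 2)*(4*u) = (-2 + u)*(4*u) = 4*u*(-2 + u))
P(X(8, -1*(-1))) - (-29*(-31))*(-30) = 4*(1 + 8 - (-1)*(-1))*(-2 + (1 + 8 - (-1)*(-1))) - (-29*(-31))*(-30) = 4*(1 + 8 - 1*1)*(-2 + (1 + 8 - 1*1)) - 899*(-30) = 4*(1 + 8 - 1)*(-2 + (1 + 8 - 1)) - 1*(-26970) = 4*8*(-2 + 8) + 26970 = 4*8*6 + 26970 = 192 + 26970 = 27162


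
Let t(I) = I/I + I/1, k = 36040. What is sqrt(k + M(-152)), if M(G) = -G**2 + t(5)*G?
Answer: 6*sqrt(334) ≈ 109.65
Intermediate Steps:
t(I) = 1 + I (t(I) = 1 + I*1 = 1 + I)
M(G) = -G**2 + 6*G (M(G) = -G**2 + (1 + 5)*G = -G**2 + 6*G)
sqrt(k + M(-152)) = sqrt(36040 - 152*(6 - 1*(-152))) = sqrt(36040 - 152*(6 + 152)) = sqrt(36040 - 152*158) = sqrt(36040 - 24016) = sqrt(12024) = 6*sqrt(334)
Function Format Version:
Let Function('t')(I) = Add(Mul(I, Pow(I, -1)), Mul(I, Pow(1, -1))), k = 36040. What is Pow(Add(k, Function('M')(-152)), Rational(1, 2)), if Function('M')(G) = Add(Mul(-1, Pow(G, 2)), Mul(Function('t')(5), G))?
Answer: Mul(6, Pow(334, Rational(1, 2))) ≈ 109.65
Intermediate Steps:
Function('t')(I) = Add(1, I) (Function('t')(I) = Add(1, Mul(I, 1)) = Add(1, I))
Function('M')(G) = Add(Mul(-1, Pow(G, 2)), Mul(6, G)) (Function('M')(G) = Add(Mul(-1, Pow(G, 2)), Mul(Add(1, 5), G)) = Add(Mul(-1, Pow(G, 2)), Mul(6, G)))
Pow(Add(k, Function('M')(-152)), Rational(1, 2)) = Pow(Add(36040, Mul(-152, Add(6, Mul(-1, -152)))), Rational(1, 2)) = Pow(Add(36040, Mul(-152, Add(6, 152))), Rational(1, 2)) = Pow(Add(36040, Mul(-152, 158)), Rational(1, 2)) = Pow(Add(36040, -24016), Rational(1, 2)) = Pow(12024, Rational(1, 2)) = Mul(6, Pow(334, Rational(1, 2)))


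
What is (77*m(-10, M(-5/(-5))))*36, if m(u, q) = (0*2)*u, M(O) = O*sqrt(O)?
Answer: 0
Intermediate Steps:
M(O) = O**(3/2)
m(u, q) = 0 (m(u, q) = 0*u = 0)
(77*m(-10, M(-5/(-5))))*36 = (77*0)*36 = 0*36 = 0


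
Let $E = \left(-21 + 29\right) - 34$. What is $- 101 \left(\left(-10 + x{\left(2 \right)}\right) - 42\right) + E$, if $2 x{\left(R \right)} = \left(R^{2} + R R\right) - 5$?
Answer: $\frac{10149}{2} \approx 5074.5$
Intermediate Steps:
$x{\left(R \right)} = - \frac{5}{2} + R^{2}$ ($x{\left(R \right)} = \frac{\left(R^{2} + R R\right) - 5}{2} = \frac{\left(R^{2} + R^{2}\right) - 5}{2} = \frac{2 R^{2} - 5}{2} = \frac{-5 + 2 R^{2}}{2} = - \frac{5}{2} + R^{2}$)
$E = -26$ ($E = 8 - 34 = -26$)
$- 101 \left(\left(-10 + x{\left(2 \right)}\right) - 42\right) + E = - 101 \left(\left(-10 - \left(\frac{5}{2} - 2^{2}\right)\right) - 42\right) - 26 = - 101 \left(\left(-10 + \left(- \frac{5}{2} + 4\right)\right) - 42\right) - 26 = - 101 \left(\left(-10 + \frac{3}{2}\right) - 42\right) - 26 = - 101 \left(- \frac{17}{2} - 42\right) - 26 = \left(-101\right) \left(- \frac{101}{2}\right) - 26 = \frac{10201}{2} - 26 = \frac{10149}{2}$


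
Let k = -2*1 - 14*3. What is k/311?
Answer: -44/311 ≈ -0.14148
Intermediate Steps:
k = -44 (k = -2 - 42 = -44)
k/311 = -44/311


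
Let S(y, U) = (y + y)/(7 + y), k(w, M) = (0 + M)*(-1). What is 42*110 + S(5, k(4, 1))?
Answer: 27725/6 ≈ 4620.8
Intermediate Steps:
k(w, M) = -M (k(w, M) = M*(-1) = -M)
S(y, U) = 2*y/(7 + y) (S(y, U) = (2*y)/(7 + y) = 2*y/(7 + y))
42*110 + S(5, k(4, 1)) = 42*110 + 2*5/(7 + 5) = 4620 + 2*5/12 = 4620 + 2*5*(1/12) = 4620 + ⅚ = 27725/6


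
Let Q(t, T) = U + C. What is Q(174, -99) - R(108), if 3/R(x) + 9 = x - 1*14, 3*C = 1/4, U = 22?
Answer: 22489/1020 ≈ 22.048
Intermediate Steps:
C = 1/12 (C = (⅓)/4 = (⅓)*(¼) = 1/12 ≈ 0.083333)
Q(t, T) = 265/12 (Q(t, T) = 22 + 1/12 = 265/12)
R(x) = 3/(-23 + x) (R(x) = 3/(-9 + (x - 1*14)) = 3/(-9 + (x - 14)) = 3/(-9 + (-14 + x)) = 3/(-23 + x))
Q(174, -99) - R(108) = 265/12 - 3/(-23 + 108) = 265/12 - 3/85 = 22489/1020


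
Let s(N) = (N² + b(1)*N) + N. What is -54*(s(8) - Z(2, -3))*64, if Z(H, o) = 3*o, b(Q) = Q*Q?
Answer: -307584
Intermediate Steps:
b(Q) = Q²
s(N) = N² + 2*N (s(N) = (N² + 1²*N) + N = (N² + 1*N) + N = (N² + N) + N = (N + N²) + N = N² + 2*N)
-54*(s(8) - Z(2, -3))*64 = -54*(8*(2 + 8) - 3*(-3))*64 = -54*(8*10 - 1*(-9))*64 = -54*(80 + 9)*64 = -54*89*64 = -4806*64 = -307584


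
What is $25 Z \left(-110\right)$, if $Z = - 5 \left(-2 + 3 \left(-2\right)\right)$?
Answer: $-110000$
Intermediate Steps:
$Z = 40$ ($Z = - 5 \left(-2 - 6\right) = \left(-5\right) \left(-8\right) = 40$)
$25 Z \left(-110\right) = 25 \cdot 40 \left(-110\right) = 1000 \left(-110\right) = -110000$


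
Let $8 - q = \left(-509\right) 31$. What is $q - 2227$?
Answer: $13560$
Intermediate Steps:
$q = 15787$ ($q = 8 - \left(-509\right) 31 = 8 - -15779 = 8 + 15779 = 15787$)
$q - 2227 = 15787 - 2227 = 13560$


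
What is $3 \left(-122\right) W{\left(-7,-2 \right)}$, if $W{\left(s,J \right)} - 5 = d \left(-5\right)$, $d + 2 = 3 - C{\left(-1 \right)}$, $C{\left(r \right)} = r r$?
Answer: $-1830$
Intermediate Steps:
$C{\left(r \right)} = r^{2}$
$d = 0$ ($d = -2 + \left(3 - \left(-1\right)^{2}\right) = -2 + \left(3 - 1\right) = -2 + 2 = 0$)
$W{\left(s,J \right)} = 5$ ($W{\left(s,J \right)} = 5 + 0 \left(-5\right) = 5 + 0 = 5$)
$3 \left(-122\right) W{\left(-7,-2 \right)} = 3 \left(-122\right) 5 = \left(-366\right) 5 = -1830$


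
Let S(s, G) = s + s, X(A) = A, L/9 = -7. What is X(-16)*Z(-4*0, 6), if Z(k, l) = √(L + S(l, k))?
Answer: -16*I*√51 ≈ -114.26*I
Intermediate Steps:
L = -63 (L = 9*(-7) = -63)
S(s, G) = 2*s
Z(k, l) = √(-63 + 2*l)
X(-16)*Z(-4*0, 6) = -16*√(-63 + 2*6) = -16*√(-63 + 12) = -16*I*√51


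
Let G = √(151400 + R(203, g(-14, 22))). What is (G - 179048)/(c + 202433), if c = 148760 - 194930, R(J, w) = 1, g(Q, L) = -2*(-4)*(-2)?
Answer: -179048/156263 + √151401/156263 ≈ -1.1433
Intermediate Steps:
g(Q, L) = -16 (g(Q, L) = 8*(-2) = -16)
c = -46170
G = √151401 (G = √(151400 + 1) = √151401 ≈ 389.10)
(G - 179048)/(c + 202433) = (√151401 - 179048)/(-46170 + 202433) = (-179048 + √151401)/156263 = (-179048 + √151401)*(1/156263) = -179048/156263 + √151401/156263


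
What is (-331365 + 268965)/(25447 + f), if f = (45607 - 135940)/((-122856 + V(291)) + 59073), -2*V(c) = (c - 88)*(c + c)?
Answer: -511080960/208427131 ≈ -2.4521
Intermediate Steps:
V(c) = -c*(-88 + c) (V(c) = -(c - 88)*(c + c)/2 = -(-88 + c)*2*c/2 = -c*(-88 + c))
f = 30111/40952 (f = (45607 - 135940)/((-122856 + 291*(88 - 1*291)) + 59073) = -90333/((-122856 + 291*(88 - 291)) + 59073) = -90333/((-122856 + 291*(-203)) + 59073) = -90333/((-122856 - 59073) + 59073) = -90333/(-181929 + 59073) = -90333/(-122856) = -90333*(-1/122856) = 30111/40952 ≈ 0.73528)
(-331365 + 268965)/(25447 + f) = (-331365 + 268965)/(25447 + 30111/40952) = -62400/1042135655/40952 = -62400*40952/1042135655 = -511080960/208427131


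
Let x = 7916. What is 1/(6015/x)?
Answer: 7916/6015 ≈ 1.3160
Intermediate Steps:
1/(6015/x) = 1/(6015/7916) = 7916/6015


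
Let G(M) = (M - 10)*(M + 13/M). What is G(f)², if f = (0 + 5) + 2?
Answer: 34596/49 ≈ 706.04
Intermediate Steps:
f = 7 (f = 5 + 2 = 7)
G(M) = (-10 + M)*(M + 13/M)
G(f)² = (13 + 7² - 130/7 - 10*7)² = (13 + 49 - 130*⅐ - 70)² = (13 + 49 - 130/7 - 70)² = (-186/7)² = 34596/49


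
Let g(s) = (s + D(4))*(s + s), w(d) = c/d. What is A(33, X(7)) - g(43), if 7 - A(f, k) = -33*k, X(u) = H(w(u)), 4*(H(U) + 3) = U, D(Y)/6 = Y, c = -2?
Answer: -81989/14 ≈ -5856.4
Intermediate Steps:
D(Y) = 6*Y
w(d) = -2/d
H(U) = -3 + U/4
X(u) = -3 - 1/(2*u) (X(u) = -3 + (-2/u)/4 = -3 - 1/(2*u))
g(s) = 2*s*(24 + s) (g(s) = (s + 6*4)*(s + s) = (s + 24)*(2*s) = (24 + s)*(2*s) = 2*s*(24 + s))
A(f, k) = 7 + 33*k (A(f, k) = 7 - (-33)*k = 7 + 33*k)
A(33, X(7)) - g(43) = (7 + 33*(-3 - 1/2/7)) - 2*43*(24 + 43) = (7 + 33*(-3 - 1/2*1/7)) - 2*43*67 = (7 + 33*(-3 - 1/14)) - 1*5762 = (7 + 33*(-43/14)) - 5762 = (7 - 1419/14) - 5762 = -1321/14 - 5762 = -81989/14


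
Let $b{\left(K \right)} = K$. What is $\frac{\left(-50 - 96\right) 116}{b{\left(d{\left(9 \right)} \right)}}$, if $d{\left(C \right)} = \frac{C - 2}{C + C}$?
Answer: $- \frac{304848}{7} \approx -43550.0$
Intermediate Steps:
$d{\left(C \right)} = \frac{-2 + C}{2 C}$
$\frac{\left(-50 - 96\right) 116}{b{\left(d{\left(9 \right)} \right)}} = \frac{\left(-50 - 96\right) 116}{\frac{1}{2} \cdot \frac{1}{9} \left(-2 + 9\right)} = \frac{\left(-146\right) 116}{\frac{1}{2} \cdot \frac{1}{9} \cdot 7} = - \frac{16936}{\frac{7}{18}} = \left(-16936\right) \frac{18}{7} = - \frac{304848}{7}$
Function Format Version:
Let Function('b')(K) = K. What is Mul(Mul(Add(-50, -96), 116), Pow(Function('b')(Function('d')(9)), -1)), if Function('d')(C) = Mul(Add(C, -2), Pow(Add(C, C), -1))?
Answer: Rational(-304848, 7) ≈ -43550.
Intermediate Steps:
Function('d')(C) = Mul(Rational(1, 2), Pow(C, -1), Add(-2, C)) (Function('d')(C) = Mul(Add(-2, C), Pow(Mul(2, C), -1)) = Mul(Add(-2, C), Mul(Rational(1, 2), Pow(C, -1))) = Mul(Rational(1, 2), Pow(C, -1), Add(-2, C)))
Mul(Mul(Add(-50, -96), 116), Pow(Function('b')(Function('d')(9)), -1)) = Mul(Mul(Add(-50, -96), 116), Pow(Mul(Rational(1, 2), Pow(9, -1), Add(-2, 9)), -1)) = Mul(Mul(-146, 116), Pow(Mul(Rational(1, 2), Rational(1, 9), 7), -1)) = Mul(-16936, Pow(Rational(7, 18), -1)) = Mul(-16936, Rational(18, 7)) = Rational(-304848, 7)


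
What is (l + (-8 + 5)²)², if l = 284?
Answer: 85849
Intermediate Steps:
(l + (-8 + 5)²)² = (284 + (-8 + 5)²)² = (284 + (-3)²)² = (284 + 9)² = 293² = 85849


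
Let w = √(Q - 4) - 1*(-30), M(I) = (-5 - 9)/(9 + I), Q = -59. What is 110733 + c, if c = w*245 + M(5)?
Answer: 118082 + 735*I*√7 ≈ 1.1808e+5 + 1944.6*I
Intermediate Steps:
M(I) = -14/(9 + I)
w = 30 + 3*I*√7 (w = √(-59 - 4) - 1*(-30) = √(-63) + 30 = 3*I*√7 + 30 = 30 + 3*I*√7 ≈ 30.0 + 7.9373*I)
c = 7349 + 735*I*√7 (c = (30 + 3*I*√7)*245 - 14/(9 + 5) = (7350 + 735*I*√7) - 14/14 = (7350 + 735*I*√7) - 14*1/14 = (7350 + 735*I*√7) - 1 = 7349 + 735*I*√7 ≈ 7349.0 + 1944.6*I)
110733 + c = 110733 + (7349 + 735*I*√7) = 118082 + 735*I*√7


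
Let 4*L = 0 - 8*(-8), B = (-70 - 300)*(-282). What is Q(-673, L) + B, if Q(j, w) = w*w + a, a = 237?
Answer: 104833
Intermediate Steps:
B = 104340 (B = -370*(-282) = 104340)
L = 16 (L = (0 - 8*(-8))/4 = (0 + 64)/4 = (1/4)*64 = 16)
Q(j, w) = 237 + w**2 (Q(j, w) = w*w + 237 = w**2 + 237 = 237 + w**2)
Q(-673, L) + B = (237 + 16**2) + 104340 = (237 + 256) + 104340 = 493 + 104340 = 104833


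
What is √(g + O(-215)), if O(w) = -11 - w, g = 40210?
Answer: 11*√334 ≈ 201.03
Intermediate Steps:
√(g + O(-215)) = √(40210 + (-11 - 1*(-215))) = √(40210 + (-11 + 215)) = √(40210 + 204) = √40414 = 11*√334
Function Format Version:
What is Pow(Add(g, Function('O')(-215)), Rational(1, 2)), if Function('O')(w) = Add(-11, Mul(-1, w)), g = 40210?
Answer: Mul(11, Pow(334, Rational(1, 2))) ≈ 201.03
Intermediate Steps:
Pow(Add(g, Function('O')(-215)), Rational(1, 2)) = Pow(Add(40210, Add(-11, Mul(-1, -215))), Rational(1, 2)) = Pow(Add(40210, Add(-11, 215)), Rational(1, 2)) = Pow(Add(40210, 204), Rational(1, 2)) = Pow(40414, Rational(1, 2)) = Mul(11, Pow(334, Rational(1, 2)))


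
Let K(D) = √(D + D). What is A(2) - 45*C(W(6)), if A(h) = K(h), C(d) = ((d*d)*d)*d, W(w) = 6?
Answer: -58318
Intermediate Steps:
K(D) = √2*√D (K(D) = √(2*D) = √2*√D)
C(d) = d⁴ (C(d) = (d²*d)*d = d³*d = d⁴)
A(h) = √2*√h
A(2) - 45*C(W(6)) = √2*√2 - 45*6⁴ = 2 - 45*1296 = 2 - 58320 = -58318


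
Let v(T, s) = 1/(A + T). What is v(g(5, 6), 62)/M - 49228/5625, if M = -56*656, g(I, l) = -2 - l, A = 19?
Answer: -19892843513/2273040000 ≈ -8.7516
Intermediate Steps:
v(T, s) = 1/(19 + T)
M = -36736
v(g(5, 6), 62)/M - 49228/5625 = 1/((19 + (-2 - 1*6))*(-36736)) - 49228/5625 = -1/36736/(19 + (-2 - 6)) - 49228*1/5625 = -1/36736/(19 - 8) - 49228/5625 = -1/36736/11 - 49228/5625 = (1/11)*(-1/36736) - 49228/5625 = -1/404096 - 49228/5625 = -19892843513/2273040000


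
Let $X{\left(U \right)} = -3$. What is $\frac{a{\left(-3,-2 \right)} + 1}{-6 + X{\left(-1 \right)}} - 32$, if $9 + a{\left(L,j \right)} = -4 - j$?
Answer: $- \frac{278}{9} \approx -30.889$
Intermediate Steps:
$a{\left(L,j \right)} = -13 - j$ ($a{\left(L,j \right)} = -9 - \left(4 + j\right) = -13 - j$)
$\frac{a{\left(-3,-2 \right)} + 1}{-6 + X{\left(-1 \right)}} - 32 = \frac{\left(-13 - -2\right) + 1}{-6 - 3} - 32 = \frac{\left(-13 + 2\right) + 1}{-9} - 32 = \left(-11 + 1\right) \left(- \frac{1}{9}\right) - 32 = \left(-10\right) \left(- \frac{1}{9}\right) - 32 = \frac{10}{9} - 32 = - \frac{278}{9}$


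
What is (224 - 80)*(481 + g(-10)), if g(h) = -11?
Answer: 67680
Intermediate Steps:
(224 - 80)*(481 + g(-10)) = (224 - 80)*(481 - 11) = 144*470 = 67680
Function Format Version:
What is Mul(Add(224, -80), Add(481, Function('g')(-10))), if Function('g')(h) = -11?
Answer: 67680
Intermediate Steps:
Mul(Add(224, -80), Add(481, Function('g')(-10))) = Mul(Add(224, -80), Add(481, -11)) = Mul(144, 470) = 67680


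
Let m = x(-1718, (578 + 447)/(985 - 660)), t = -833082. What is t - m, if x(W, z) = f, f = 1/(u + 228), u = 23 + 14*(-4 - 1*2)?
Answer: -139124695/167 ≈ -8.3308e+5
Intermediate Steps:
u = -61 (u = 23 + 14*(-4 - 2) = 23 + 14*(-6) = 23 - 84 = -61)
f = 1/167 (f = 1/(-61 + 228) = 1/167 ≈ 0.0059880)
x(W, z) = 1/167
m = 1/167 ≈ 0.0059880
t - m = -833082 - 1*1/167 = -833082 - 1/167 = -139124695/167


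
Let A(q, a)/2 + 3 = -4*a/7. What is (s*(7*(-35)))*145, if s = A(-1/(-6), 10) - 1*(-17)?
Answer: 15225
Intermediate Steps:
A(q, a) = -6 - 8*a/7 (A(q, a) = -6 + 2*(-4*a/7) = -6 - 8*a/7)
s = -3/7 (s = (-6 - 8/7*10) - 1*(-17) = (-6 - 80/7) + 17 = -122/7 + 17 = -3/7 ≈ -0.42857)
(s*(7*(-35)))*145 = -3*(-35)*145 = -3/7*(-245)*145 = 105*145 = 15225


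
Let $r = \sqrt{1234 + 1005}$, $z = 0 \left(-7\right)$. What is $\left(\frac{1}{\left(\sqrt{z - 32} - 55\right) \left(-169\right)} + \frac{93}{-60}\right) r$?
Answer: $- \frac{16014523 \sqrt{2239}}{10332660} + \frac{4 i \sqrt{4478}}{516633} \approx -73.338 + 0.00051811 i$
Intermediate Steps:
$z = 0$
$r = \sqrt{2239} \approx 47.318$
$\left(\frac{1}{\left(\sqrt{z - 32} - 55\right) \left(-169\right)} + \frac{93}{-60}\right) r = \left(\frac{1}{\left(\sqrt{0 - 32} - 55\right) \left(-169\right)} + \frac{93}{-60}\right) \sqrt{2239} = \left(\frac{1}{\sqrt{-32} - 55} \left(- \frac{1}{169}\right) + 93 \left(- \frac{1}{60}\right)\right) \sqrt{2239} = \left(\frac{1}{4 i \sqrt{2} - 55} \left(- \frac{1}{169}\right) - \frac{31}{20}\right) \sqrt{2239} = \left(\frac{1}{-55 + 4 i \sqrt{2}} \left(- \frac{1}{169}\right) - \frac{31}{20}\right) \sqrt{2239} = \left(- \frac{1}{169 \left(-55 + 4 i \sqrt{2}\right)} - \frac{31}{20}\right) \sqrt{2239} = \left(- \frac{31}{20} - \frac{1}{169 \left(-55 + 4 i \sqrt{2}\right)}\right) \sqrt{2239} = \sqrt{2239} \left(- \frac{31}{20} - \frac{1}{169 \left(-55 + 4 i \sqrt{2}\right)}\right)$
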